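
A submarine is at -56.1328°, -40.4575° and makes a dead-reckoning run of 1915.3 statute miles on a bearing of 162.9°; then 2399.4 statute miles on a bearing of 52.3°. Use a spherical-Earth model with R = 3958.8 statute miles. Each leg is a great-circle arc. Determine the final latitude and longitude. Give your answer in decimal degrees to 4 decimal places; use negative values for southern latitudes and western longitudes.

Apply the spherical direct solution leg by leg, carrying full precision between legs.
Leg 1: from (-56.1328°, -40.4575°), δ = 1915.3/3958.8 = 0.483808 rad, θ = 162.9° → φ = -79.3552°, λ = 7.3114°.
Leg 2: from (-79.3552°, 7.3114°), δ = 2399.4/3958.8 = 0.606093 rad, θ = 52.3° → φ = -48.0207°, λ = 49.6782°.

latitude -48.0207°, longitude 49.6782°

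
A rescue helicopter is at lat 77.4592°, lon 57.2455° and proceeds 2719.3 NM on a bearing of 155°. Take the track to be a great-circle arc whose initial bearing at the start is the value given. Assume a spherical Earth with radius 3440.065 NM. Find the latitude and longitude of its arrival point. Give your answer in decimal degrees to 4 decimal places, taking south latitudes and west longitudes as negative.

Central angle δ = d/R = 0.790479 rad.
Converting: φ₁ = 1.351918 rad, θ = 2.705260 rad.
sin φ₂ = sin φ₁ cos δ + cos φ₁ sin δ cos θ = (0.976142)(0.703505) + (0.217135)(0.710691)(-0.906308) = 0.546863
φ₂ = asin(0.546863) = 0.578613 rad = 33.1521°.
Δλ = atan2( sin θ sin δ cos φ₁ , cos δ − sin φ₁ sin φ₂ ) = atan2(0.065217, 0.169689) = 0.366925 rad = 21.0233°.
λ₂ = 57.2455° + 21.0233° = 78.2688°.

latitude 33.1521°, longitude 78.2688°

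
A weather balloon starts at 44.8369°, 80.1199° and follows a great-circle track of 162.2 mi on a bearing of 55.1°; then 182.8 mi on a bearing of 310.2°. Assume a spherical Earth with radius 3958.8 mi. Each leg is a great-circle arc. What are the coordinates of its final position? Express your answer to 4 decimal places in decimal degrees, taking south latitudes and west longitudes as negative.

Apply the spherical direct solution leg by leg, carrying full precision between legs.
Leg 1: from (44.8369°, 80.1199°), δ = 162.2/3958.8 = 0.040972 rad, θ = 55.1° → φ = 46.1468°, λ = 82.8992°.
Leg 2: from (46.1468°, 82.8992°), δ = 182.8/3958.8 = 0.046176 rad, θ = 310.2° → φ = 47.8159°, λ = 79.8897°.

latitude 47.8159°, longitude 79.8897°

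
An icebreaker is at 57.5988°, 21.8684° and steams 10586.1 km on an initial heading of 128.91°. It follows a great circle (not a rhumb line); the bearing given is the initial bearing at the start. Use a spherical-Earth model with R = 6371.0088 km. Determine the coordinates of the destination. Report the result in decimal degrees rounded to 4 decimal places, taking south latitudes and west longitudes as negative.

δ = 10586.1/6371.0088 = 1.661605 rad (95.2030°).
Start latitude φ₁ = 1.005289 rad; initial bearing θ = 2.249904 rad.
Applying the spherical law of cosines for sides, sin φ₂ = sin φ₁ cos δ + cos φ₁ sin δ cos θ = -0.411743, so φ₂ = -24.3143°.
For the longitude increment, Δλ = atan2( sin θ sin δ cos φ₁, cos δ − sin φ₁ sin φ₂ ) = atan2(0.415241, 0.256957) = 58.2501°.
λ₂ = λ₁ + Δλ = 80.1185°.

latitude -24.3143°, longitude 80.1185°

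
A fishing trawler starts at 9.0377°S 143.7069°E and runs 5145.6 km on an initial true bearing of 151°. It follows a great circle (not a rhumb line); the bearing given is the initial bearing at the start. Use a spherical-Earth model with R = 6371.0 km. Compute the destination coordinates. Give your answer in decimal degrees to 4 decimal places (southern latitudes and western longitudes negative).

Angular distance δ = d/R = 5145.6 / 6371 = 0.807660 rad.
Converting: φ₁ = -0.157738 rad, θ = 2.635447 rad.
Applying the spherical law of cosines for sides, sin φ₂ = sin φ₁ cos δ + cos φ₁ sin δ cos θ = -0.732791, so φ₂ = -47.1209°.
Then Δλ = atan2(0.346008, 0.576082) = 0.540878 rad, from sin θ sin δ cos φ₁ over cos δ − sin φ₁ sin φ₂.
Hence λ₂ = 143.7069° + 30.9900° = 174.6969°.

latitude -47.1209°, longitude 174.6969°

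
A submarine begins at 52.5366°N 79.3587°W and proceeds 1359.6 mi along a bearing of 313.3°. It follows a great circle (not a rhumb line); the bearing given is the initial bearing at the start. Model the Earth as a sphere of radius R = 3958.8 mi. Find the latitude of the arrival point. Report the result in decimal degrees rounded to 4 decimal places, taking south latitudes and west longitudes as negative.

latitude 62.6050°

δ = 1359.6/3958.8 = 0.343437 rad (19.6775°).
Start latitude φ₁ = 0.916937 rad; initial bearing θ = 5.468117 rad.
Destination latitude: φ₂ = arcsin( sin φ₁ cos δ + cos φ₁ sin δ cos θ ) = arcsin(0.887856) = 62.6050°.
Then Δλ = atan2(-0.149059, 0.236874) = -0.561666 rad, from sin θ sin δ cos φ₁ over cos δ − sin φ₁ sin φ₂.
λ₂ = λ₁ + Δλ = -111.5398°.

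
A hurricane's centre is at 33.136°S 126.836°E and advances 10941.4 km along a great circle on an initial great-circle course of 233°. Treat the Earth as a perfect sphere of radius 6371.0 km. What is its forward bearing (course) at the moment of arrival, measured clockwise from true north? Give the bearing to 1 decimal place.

Angular distance δ = d/R = 10941.4 / 6371 = 1.717376 rad.
Converting: φ₁ = -0.578332 rad, θ = 4.066617 rad.
sin φ₂ = sin φ₁ cos δ + cos φ₁ sin δ cos θ = (-0.546628)(-0.146055) + (0.837375)(0.989276)(-0.601815) = -0.418703
φ₂ = asin(-0.418703) = -0.432017 rad = -24.753°.
Δλ = atan2( sin θ sin δ cos φ₁ , cos δ − sin φ₁ sin φ₂ ) = atan2(-0.661586, -0.374930) = -2.086381 rad = -119.541°.
λ₂ = 126.836° + -119.541° = 7.295°.
The forward bearing on arrival equals the back-azimuth from the destination plus 180°.
Back-azimuth from P₂ (-24.8°, 7.3°) to P₁ (-33.1°, 126.8°), with Δλ' = λ₁ − λ₂ = 119.5°: atan2( sin Δλ' cos φ₁ , cos φ₂ sin φ₁ − sin φ₂ cos φ₁ cos Δλ' ) = 132.6°.
Final bearing = (132.6° + 180°) mod 360° = 312.6°.

final bearing 312.6°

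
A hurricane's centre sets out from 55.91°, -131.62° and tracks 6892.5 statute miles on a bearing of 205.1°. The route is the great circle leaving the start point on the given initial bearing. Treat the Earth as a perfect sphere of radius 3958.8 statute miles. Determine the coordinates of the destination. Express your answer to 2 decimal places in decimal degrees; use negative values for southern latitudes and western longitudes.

The arc subtends δ = 6892.5/3958.8 = 1.741058 rad at the centre.
With φ₁ = 55.91° = 0.975814 rad and θ = 205.1° = 3.579670 rad:
Applying the spherical law of cosines for sides, sin φ₂ = sin φ₁ cos δ + cos φ₁ sin δ cos θ = -0.640550, so φ₂ = -39.83°.
Then Δλ = atan2(-0.234324, 0.361037) = -0.575693 rad, from sin θ sin δ cos φ₁ over cos δ − sin φ₁ sin φ₂.
Hence λ₂ = -131.62° + -32.98° = -164.60°.

latitude -39.83°, longitude -164.60°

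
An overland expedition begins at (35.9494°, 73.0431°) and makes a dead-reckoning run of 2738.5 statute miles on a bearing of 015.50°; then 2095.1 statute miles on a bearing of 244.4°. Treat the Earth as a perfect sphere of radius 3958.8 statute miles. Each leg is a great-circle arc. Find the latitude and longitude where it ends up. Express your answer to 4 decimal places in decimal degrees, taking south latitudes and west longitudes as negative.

Apply the spherical direct solution leg by leg, carrying full precision between legs.
Leg 1: from (35.9494°, 73.0431°), δ = 2738.5/3958.8 = 0.691750 rad, θ = 15.5° → φ = 71.7560°, λ = 106.0344°.
Leg 2: from (71.7560°, 106.0344°), δ = 2095.1/3958.8 = 0.529226 rad, θ = 244.4° → φ = 48.7216°, λ = 62.3925°.

latitude 48.7216°, longitude 62.3925°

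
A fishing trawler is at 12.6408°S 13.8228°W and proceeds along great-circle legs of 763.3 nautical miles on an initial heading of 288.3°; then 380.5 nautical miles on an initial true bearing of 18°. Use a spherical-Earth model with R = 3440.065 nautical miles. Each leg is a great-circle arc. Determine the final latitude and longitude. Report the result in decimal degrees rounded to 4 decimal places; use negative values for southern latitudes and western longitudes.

Apply the spherical direct solution leg by leg, carrying full precision between legs.
Leg 1: from (-12.6408°, -13.8228°), δ = 763.3/3440.065 = 0.221885 rad, θ = 288.3° → φ = -8.3980°, λ = -26.0157°.
Leg 2: from (-8.3980°, -26.0157°), δ = 380.5/3440.065 = 0.110608 rad, θ = 18° → φ = -2.3670°, λ = -24.0593°.

latitude -2.3670°, longitude -24.0593°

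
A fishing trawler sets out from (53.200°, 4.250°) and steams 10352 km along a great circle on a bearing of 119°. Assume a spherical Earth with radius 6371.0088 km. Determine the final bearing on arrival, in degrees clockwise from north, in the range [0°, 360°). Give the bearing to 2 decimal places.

final bearing 146.24°

δ = 10352/6371.0088 = 1.624860 rad (93.0976°).
With φ₁ = 53.200° = 0.928515 rad and θ = 119° = 2.076942 rad:
Applying the spherical law of cosines for sides, sin φ₂ = sin φ₁ cos δ + cos φ₁ sin δ cos θ = -0.333258, so φ₂ = -19.467°.
For the longitude increment, Δλ = atan2( sin θ sin δ cos φ₁, cos δ − sin φ₁ sin φ₂ ) = atan2(0.523152, 0.212812) = 67.864°.
Hence λ₂ = 4.250° + 67.864° = 72.114°.
The forward bearing on arrival equals the back-azimuth from the destination plus 180°.
Back-azimuth from P₂ (-19.47°, 72.11°) to P₁ (53.20°, 4.25°), with Δλ' = λ₁ − λ₂ = -67.86°: atan2( sin Δλ' cos φ₁ , cos φ₂ sin φ₁ − sin φ₂ cos φ₁ cos Δλ' ) = 326.24°.
Final bearing = (326.24° + 180°) mod 360° = 146.24°.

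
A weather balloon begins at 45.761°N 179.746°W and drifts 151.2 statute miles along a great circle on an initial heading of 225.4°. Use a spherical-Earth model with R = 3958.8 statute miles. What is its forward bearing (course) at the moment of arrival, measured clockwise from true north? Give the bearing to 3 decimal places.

final bearing 223.863°

The arc subtends δ = 151.2/3958.8 = 0.038193 rad at the centre.
Converting: φ₁ = 0.798680 rad, θ = 3.933972 rad.
Applying the spherical law of cosines for sides, sin φ₂ = sin φ₁ cos δ + cos φ₁ sin δ cos θ = 0.697209, so φ₂ = 44.203°.
Then Δλ = atan2(-0.018968, 0.499765) = -0.037935 rad, from sin θ sin δ cos φ₁ over cos δ − sin φ₁ sin φ₂.
λ₂ = -179.746° + -2.174° = -181.920°, normalized to (−180°, 180°] → 178.080°.
The forward bearing on arrival equals the back-azimuth from the destination plus 180°.
Back-azimuth from P₂ (44.203°, 178.080°) to P₁ (45.761°, -179.746°), with Δλ' = λ₁ − λ₂ = -357.826°: atan2( sin Δλ' cos φ₁ , cos φ₂ sin φ₁ − sin φ₂ cos φ₁ cos Δλ' ) = 43.863°.
Final bearing = (43.863° + 180°) mod 360° = 223.863°.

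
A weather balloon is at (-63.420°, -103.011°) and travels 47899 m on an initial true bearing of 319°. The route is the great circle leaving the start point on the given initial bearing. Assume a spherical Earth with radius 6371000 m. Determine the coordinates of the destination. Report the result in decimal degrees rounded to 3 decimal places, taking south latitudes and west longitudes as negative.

latitude -63.094°, longitude -103.636°

δ = 47899/6371000 = 0.007518 rad (0.4308°).
Start latitude φ₁ = -1.106888 rad; initial bearing θ = 5.567600 rad.
Destination latitude: φ₂ = arcsin( sin φ₁ cos δ + cos φ₁ sin δ cos θ ) = arcsin(-0.891746) = -63.094°.
Then Δλ = atan2(-0.002207, 0.202474) = -0.010900 rad, from sin θ sin δ cos φ₁ over cos δ − sin φ₁ sin φ₂.
λ₂ = λ₁ + Δλ = -103.636°.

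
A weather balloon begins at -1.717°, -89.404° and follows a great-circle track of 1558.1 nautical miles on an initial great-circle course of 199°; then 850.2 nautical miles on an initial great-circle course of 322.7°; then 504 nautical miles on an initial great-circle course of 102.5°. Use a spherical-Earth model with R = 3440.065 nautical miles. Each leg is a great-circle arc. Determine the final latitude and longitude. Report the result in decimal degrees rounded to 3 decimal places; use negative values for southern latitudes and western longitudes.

Apply the spherical direct solution leg by leg, carrying full precision between legs.
Leg 1: from (-1.717°, -89.404°), δ = 1558.1/3440.065 = 0.452927 rad, θ = 199° → φ = -26.137°, λ = -98.535°.
Leg 2: from (-26.137°, -98.535°), δ = 850.2/3440.065 = 0.247146 rad, θ = 322.7° → φ = -14.621°, λ = -107.348°.
Leg 3: from (-14.621°, -107.348°), δ = 504/3440.065 = 0.146509 rad, θ = 102.5° → φ = -16.278°, λ = -98.810°.

latitude -16.278°, longitude -98.810°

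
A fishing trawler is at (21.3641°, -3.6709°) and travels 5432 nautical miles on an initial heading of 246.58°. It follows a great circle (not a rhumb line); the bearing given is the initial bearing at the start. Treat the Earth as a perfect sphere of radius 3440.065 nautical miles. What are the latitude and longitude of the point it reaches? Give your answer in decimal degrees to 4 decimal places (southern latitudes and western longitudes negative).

Angular distance δ = d/R = 5432 / 3440.065 = 1.579040 rad.
Start latitude φ₁ = 0.372874 rad; initial bearing θ = 4.303633 rad.
Destination latitude: φ₂ = arcsin( sin φ₁ cos δ + cos φ₁ sin δ cos θ ) = arcsin(-0.373146) = -21.9098°.
Then Δλ = atan2(-0.854532, 0.127691) = -1.422466 rad, from sin θ sin δ cos φ₁ over cos δ − sin φ₁ sin φ₂.
Hence λ₂ = -3.6709° + -81.5013° = -85.1722°.

latitude -21.9098°, longitude -85.1722°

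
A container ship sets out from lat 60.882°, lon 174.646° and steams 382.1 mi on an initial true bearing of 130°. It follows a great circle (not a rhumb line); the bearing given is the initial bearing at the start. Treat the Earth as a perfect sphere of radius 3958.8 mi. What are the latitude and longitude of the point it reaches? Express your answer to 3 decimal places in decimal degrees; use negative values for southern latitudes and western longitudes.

Angular distance δ = d/R = 382.1 / 3958.8 = 0.096519 rad.
Start latitude φ₁ = 1.062591 rad; initial bearing θ = 2.268928 rad.
Applying the spherical law of cosines for sides, sin φ₂ = sin φ₁ cos δ + cos φ₁ sin δ cos θ = 0.839410, so φ₂ = 57.078°.
Then Δλ = atan2(0.035923, 0.262021) = 0.136251 rad, from sin θ sin δ cos φ₁ over cos δ − sin φ₁ sin φ₂.
λ₂ = 174.646° + 7.807° = 182.453°, normalized to (−180°, 180°] → -177.547°.

latitude 57.078°, longitude -177.547°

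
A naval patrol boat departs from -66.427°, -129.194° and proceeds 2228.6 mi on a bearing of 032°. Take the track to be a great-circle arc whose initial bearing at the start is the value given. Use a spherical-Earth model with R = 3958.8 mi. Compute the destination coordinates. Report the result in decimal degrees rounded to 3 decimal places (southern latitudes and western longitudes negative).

The arc subtends δ = 2228.6/3958.8 = 0.562948 rad at the centre.
With φ₁ = -66.427° = -1.159370 rad and θ = 32° = 0.558505 rad:
Applying the spherical law of cosines for sides, sin φ₂ = sin φ₁ cos δ + cos φ₁ sin δ cos θ = -0.594116, so φ₂ = -36.450°.
Then Δλ = atan2(0.113100, 0.301147) = 0.359265 rad, from sin θ sin δ cos φ₁ over cos δ − sin φ₁ sin φ₂.
Hence λ₂ = -129.194° + 20.584° = -108.610°.

latitude -36.450°, longitude -108.610°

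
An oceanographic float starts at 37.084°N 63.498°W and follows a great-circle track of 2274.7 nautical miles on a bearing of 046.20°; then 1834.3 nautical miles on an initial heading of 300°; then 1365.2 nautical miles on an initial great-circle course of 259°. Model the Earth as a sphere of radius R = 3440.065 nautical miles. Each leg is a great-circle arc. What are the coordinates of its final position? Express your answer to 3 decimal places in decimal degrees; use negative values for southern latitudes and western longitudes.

Apply the spherical direct solution leg by leg, carrying full precision between legs.
Leg 1: from (37.084°, -63.498°), δ = 2274.7/3440.065 = 0.661238 rad, θ = 46.2° → φ = 54.585°, λ = -13.604°.
Leg 2: from (54.585°, -13.604°), δ = 1834.3/3440.065 = 0.533217 rad, θ = 300° → φ = 58.116°, λ = -70.054°.
Leg 3: from (58.116°, -70.054°), δ = 1365.2/3440.065 = 0.396853 rad, θ = 259° → φ = 48.088°, λ = -104.665°.

latitude 48.088°, longitude -104.665°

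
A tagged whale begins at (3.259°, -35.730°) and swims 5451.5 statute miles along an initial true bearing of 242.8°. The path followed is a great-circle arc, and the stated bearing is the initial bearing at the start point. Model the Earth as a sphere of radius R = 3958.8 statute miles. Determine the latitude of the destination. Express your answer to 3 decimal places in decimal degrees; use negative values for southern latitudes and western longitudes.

latitude -25.905°

The arc subtends δ = 5451.5/3958.8 = 1.377059 rad at the centre.
With φ₁ = 3.259° = 0.056880 rad and θ = 242.8° = 4.237659 rad:
sin φ₂ = sin φ₁ cos δ + cos φ₁ sin δ cos θ = (0.056850)(0.192528) + (0.998383)(0.981291)(-0.457098) = -0.436876
φ₂ = asin(-0.436876) = -0.452123 rad = -25.905°.
Δλ = atan2( sin θ sin δ cos φ₁ , cos δ − sin φ₁ sin φ₂ ) = atan2(-0.871365, 0.217364) = -1.326333 rad = -75.993°.
λ₂ = -35.730° + -75.993° = -111.723°.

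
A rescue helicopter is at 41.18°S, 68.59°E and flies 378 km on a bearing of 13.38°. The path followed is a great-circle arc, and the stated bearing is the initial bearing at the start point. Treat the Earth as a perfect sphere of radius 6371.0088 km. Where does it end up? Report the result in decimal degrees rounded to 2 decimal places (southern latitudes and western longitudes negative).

δ = 378/6371.0088 = 0.059331 rad (3.3994°).
Converting: φ₁ = -0.718727 rad, θ = 0.233525 rad.
sin φ₂ = sin φ₁ cos δ + cos φ₁ sin δ cos θ = (-0.658427)(0.998240) + (0.752645)(0.059296)(0.972857) = -0.613850
φ₂ = asin(-0.613850) = -0.660929 rad = -37.87°.
Δλ = atan2( sin θ sin δ cos φ₁ , cos δ − sin φ₁ sin φ₂ ) = atan2(0.010328, 0.594065) = 0.017383 rad = 1.00°.
λ₂ = 68.59° + 1.00° = 69.59°.

latitude -37.87°, longitude 69.59°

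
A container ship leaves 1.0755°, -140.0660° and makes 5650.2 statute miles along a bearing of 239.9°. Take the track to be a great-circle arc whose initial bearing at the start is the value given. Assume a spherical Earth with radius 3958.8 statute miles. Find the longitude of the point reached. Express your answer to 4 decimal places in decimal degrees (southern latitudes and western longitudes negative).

Central angle δ = d/R = 1.427251 rad.
With φ₁ = 1.0755° = 0.018771 rad and θ = 239.9° = 4.187045 rad:
Destination latitude: φ₂ = arcsin( sin φ₁ cos δ + cos φ₁ sin δ cos θ ) = arcsin(-0.493580) = -29.5762°.
For the longitude increment, Δλ = atan2( sin θ sin δ cos φ₁, cos δ − sin φ₁ sin φ₂ ) = atan2(-0.856102, 0.152318) = -79.9115°.
λ₂ = -140.0660° + -79.9115° = -219.9775°, normalized to (−180°, 180°] → 140.0225°.

longitude 140.0225°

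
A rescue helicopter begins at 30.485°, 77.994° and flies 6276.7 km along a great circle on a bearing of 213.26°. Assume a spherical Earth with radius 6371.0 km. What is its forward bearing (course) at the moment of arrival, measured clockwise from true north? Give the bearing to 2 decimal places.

final bearing 209.93°

δ = 6276.7/6371 = 0.985199 rad (56.4477°).
With φ₁ = 30.485° = 0.532064 rad and θ = 213.26° = 3.722089 rad:
Destination latitude: φ₂ = arcsin( sin φ₁ cos δ + cos φ₁ sin δ cos θ ) = arcsin(-0.320142) = -18.672°.
Then Δλ = atan2(-0.393876, 0.715110) = -0.503451 rad, from sin θ sin δ cos φ₁ over cos δ − sin φ₁ sin φ₂.
λ₂ = 77.994° + -28.846° = 49.148°.
The forward bearing on arrival equals the back-azimuth from the destination plus 180°.
Back-azimuth from P₂ (-18.67°, 49.15°) to P₁ (30.48°, 77.99°), with Δλ' = λ₁ − λ₂ = 28.85°: atan2( sin Δλ' cos φ₁ , cos φ₂ sin φ₁ − sin φ₂ cos φ₁ cos Δλ' ) = 29.93°.
Final bearing = (29.93° + 180°) mod 360° = 209.93°.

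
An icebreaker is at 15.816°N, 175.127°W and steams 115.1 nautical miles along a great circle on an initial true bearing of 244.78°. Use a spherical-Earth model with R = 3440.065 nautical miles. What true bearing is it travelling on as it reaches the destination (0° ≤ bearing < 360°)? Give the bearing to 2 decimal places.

The arc subtends δ = 115.1/3440.065 = 0.033459 rad at the centre.
With φ₁ = 15.816° = 0.276041 rad and θ = 244.78° = 4.272217 rad:
sin φ₂ = sin φ₁ cos δ + cos φ₁ sin δ cos θ = (0.272549)(0.999440) + (0.962142)(0.033452)(-0.426095) = 0.258682
φ₂ = asin(0.258682) = 0.261658 rad = 14.992°.
Then Δλ = atan2(-0.029118, 0.928937) = -0.031335 rad, from sin θ sin δ cos φ₁ over cos δ − sin φ₁ sin φ₂.
Hence λ₂ = -175.127° + -1.795° = -176.922°.
The forward bearing on arrival equals the back-azimuth from the destination plus 180°.
Back-azimuth from P₂ (14.99°, -176.92°) to P₁ (15.82°, -175.13°), with Δλ' = λ₁ − λ₂ = 1.80°: atan2( sin Δλ' cos φ₁ , cos φ₂ sin φ₁ − sin φ₂ cos φ₁ cos Δλ' ) = 64.30°.
Final bearing = (64.30° + 180°) mod 360° = 244.30°.

final bearing 244.30°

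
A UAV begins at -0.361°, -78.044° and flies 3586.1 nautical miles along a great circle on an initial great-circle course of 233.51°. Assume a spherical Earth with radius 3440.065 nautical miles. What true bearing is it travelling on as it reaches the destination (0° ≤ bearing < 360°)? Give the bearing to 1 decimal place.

final bearing 249.9°

Central angle δ = d/R = 1.042451 rad.
With φ₁ = -0.361° = -0.006301 rad and θ = 233.51° = 4.075518 rad:
sin φ₂ = sin φ₁ cos δ + cos φ₁ sin δ cos θ = (-0.006301)(0.504105) + (0.999980)(0.863642)(-0.594682) = -0.516759
φ₂ = asin(-0.516759) = -0.543061 rad = -31.115°.
For the longitude increment, Δλ = atan2( sin θ sin δ cos φ₁, cos δ − sin φ₁ sin φ₂ ) = atan2(-0.694321, 0.500849) = -54.195°.
λ₂ = -78.044° + -54.195° = -132.239°.
The forward bearing on arrival equals the back-azimuth from the destination plus 180°.
Back-azimuth from P₂ (-31.1°, -132.2°) to P₁ (-0.4°, -78.0°), with Δλ' = λ₁ − λ₂ = 54.2°: atan2( sin Δλ' cos φ₁ , cos φ₂ sin φ₁ − sin φ₂ cos φ₁ cos Δλ' ) = 69.9°.
Final bearing = (69.9° + 180°) mod 360° = 249.9°.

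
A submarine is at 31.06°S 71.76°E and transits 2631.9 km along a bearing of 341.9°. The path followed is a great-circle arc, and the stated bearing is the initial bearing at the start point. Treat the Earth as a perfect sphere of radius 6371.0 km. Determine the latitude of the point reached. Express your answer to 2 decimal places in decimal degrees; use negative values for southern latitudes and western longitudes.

δ = 2631.9/6371 = 0.413106 rad (23.6692°).
With φ₁ = -31.06° = -0.542099 rad and θ = 341.9° = 5.967281 rad:
sin φ₂ = sin φ₁ cos δ + cos φ₁ sin δ cos θ = (-0.515935)(0.915878) + (0.856627)(0.401456)(0.950516) = -0.145653
φ₂ = asin(-0.145653) = -0.146173 rad = -8.38°.
Then Δλ = atan2(-0.106841, 0.840731) = -0.126404 rad, from sin θ sin δ cos φ₁ over cos δ − sin φ₁ sin φ₂.
Hence λ₂ = 71.76° + -7.24° = 64.52°.

latitude -8.38°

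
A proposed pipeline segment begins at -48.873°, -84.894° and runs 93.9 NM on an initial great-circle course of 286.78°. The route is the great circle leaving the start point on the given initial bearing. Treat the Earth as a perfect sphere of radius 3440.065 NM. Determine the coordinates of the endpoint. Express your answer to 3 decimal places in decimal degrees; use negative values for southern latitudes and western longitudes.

latitude -48.399°, longitude -87.150°

Central angle δ = d/R = 0.027296 rad.
Start latitude φ₁ = -0.852995 rad; initial bearing θ = 5.005255 rad.
Destination latitude: φ₂ = arcsin( sin φ₁ cos δ + cos φ₁ sin δ cos θ ) = arcsin(-0.747790) = -48.399°.
For the longitude increment, Δλ = atan2( sin θ sin δ cos φ₁, cos δ − sin φ₁ sin φ₂ ) = atan2(-0.017187, 0.436352) = -2.256°.
λ₂ = -84.894° + -2.256° = -87.150°.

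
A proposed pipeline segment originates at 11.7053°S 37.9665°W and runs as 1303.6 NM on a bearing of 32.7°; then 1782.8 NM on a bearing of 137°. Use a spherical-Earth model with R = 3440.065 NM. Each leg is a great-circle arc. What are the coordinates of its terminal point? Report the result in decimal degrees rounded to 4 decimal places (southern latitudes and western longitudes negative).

latitude -14.9958°, longitude -5.8863°

Apply the spherical direct solution leg by leg, carrying full precision between legs.
Leg 1: from (-11.7053°, -37.9665°), δ = 1303.6/3440.065 = 0.378946 rad, θ = 32.7° → φ = 6.6816°, λ = -26.3579°.
Leg 2: from (6.6816°, -26.3579°), δ = 1782.8/3440.065 = 0.518246 rad, θ = 137° → φ = -14.9958°, λ = -5.8863°.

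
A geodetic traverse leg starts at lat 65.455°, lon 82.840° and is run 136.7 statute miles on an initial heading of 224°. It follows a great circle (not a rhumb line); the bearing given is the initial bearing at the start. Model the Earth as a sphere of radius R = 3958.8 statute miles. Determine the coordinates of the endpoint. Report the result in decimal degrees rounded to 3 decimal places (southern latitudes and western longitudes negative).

Central angle δ = d/R = 0.034531 rad.
With φ₁ = 65.455° = 1.142405 rad and θ = 224° = 3.909538 rad:
Applying the spherical law of cosines for sides, sin φ₂ = sin φ₁ cos δ + cos φ₁ sin δ cos θ = 0.898777, so φ₂ = 63.998°.
For the longitude increment, Δλ = atan2( sin θ sin δ cos φ₁, cos δ − sin φ₁ sin φ₂ ) = atan2(-0.009962, 0.181845) = -3.136°.
λ₂ = λ₁ + Δλ = 79.704°.

latitude 63.998°, longitude 79.704°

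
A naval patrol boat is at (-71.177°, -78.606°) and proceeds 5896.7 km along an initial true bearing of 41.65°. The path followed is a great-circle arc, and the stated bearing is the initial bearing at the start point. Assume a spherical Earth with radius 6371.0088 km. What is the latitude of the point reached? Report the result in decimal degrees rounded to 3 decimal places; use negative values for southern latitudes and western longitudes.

latitude -22.124°

The arc subtends δ = 5896.7/6371.0088 = 0.925552 rad at the centre.
Start latitude φ₁ = -1.242273 rad; initial bearing θ = 0.726930 rad.
Destination latitude: φ₂ = arcsin( sin φ₁ cos δ + cos φ₁ sin δ cos θ ) = arcsin(-0.376614) = -22.124°.
For the longitude increment, Δλ = atan2( sin θ sin δ cos φ₁, cos δ − sin φ₁ sin φ₂ ) = atan2(0.171314, 0.244921) = 34.972°.
λ₂ = -78.606° + 34.972° = -43.634°.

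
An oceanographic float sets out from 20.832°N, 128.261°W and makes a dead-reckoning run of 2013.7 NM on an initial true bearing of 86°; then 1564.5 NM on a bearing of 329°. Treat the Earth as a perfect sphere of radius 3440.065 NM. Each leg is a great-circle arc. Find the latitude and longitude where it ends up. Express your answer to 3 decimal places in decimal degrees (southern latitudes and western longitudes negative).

latitude 40.826°, longitude -109.897°

Apply the spherical direct solution leg by leg, carrying full precision between legs.
Leg 1: from (20.832°, -128.261°), δ = 2013.7/3440.065 = 0.585367 rad, θ = 86° → φ = 19.417°, λ = -92.501°.
Leg 2: from (19.417°, -92.501°), δ = 1564.5/3440.065 = 0.454788 rad, θ = 329° → φ = 40.826°, λ = -109.897°.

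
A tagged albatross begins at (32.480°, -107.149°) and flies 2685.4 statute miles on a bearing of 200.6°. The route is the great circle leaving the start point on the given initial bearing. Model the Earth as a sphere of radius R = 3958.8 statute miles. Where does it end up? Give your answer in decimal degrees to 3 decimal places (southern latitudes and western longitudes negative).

latitude -4.438°, longitude -119.943°

The arc subtends δ = 2685.4/3958.8 = 0.678337 rad at the centre.
Converting: φ₁ = 0.566883 rad, θ = 3.501130 rad.
sin φ₂ = sin φ₁ cos δ + cos φ₁ sin δ cos θ = (0.537005)(0.778617) + (0.843579)(0.627499)(-0.936060) = -0.077377
φ₂ = asin(-0.077377) = -0.077454 rad = -4.438°.
Then Δλ = atan2(-0.186246, 0.820169) = -0.223295 rad, from sin θ sin δ cos φ₁ over cos δ − sin φ₁ sin φ₂.
λ₂ = λ₁ + Δλ = -119.943°.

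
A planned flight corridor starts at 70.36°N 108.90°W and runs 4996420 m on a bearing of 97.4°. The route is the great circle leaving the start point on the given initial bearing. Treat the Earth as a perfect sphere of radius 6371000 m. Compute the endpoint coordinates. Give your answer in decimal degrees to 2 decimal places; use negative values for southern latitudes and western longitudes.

latitude 39.51°, longitude -43.70°

Angular distance δ = d/R = 4996420 / 6371000 = 0.784244 rad.
With φ₁ = 70.36° = 1.228014 rad and θ = 97.4° = 1.699951 rad:
Applying the spherical law of cosines for sides, sin φ₂ = sin φ₁ cos δ + cos φ₁ sin δ cos θ = 0.636163, so φ₂ = 39.51°.
For the longitude increment, Δλ = atan2( sin θ sin δ cos φ₁, cos δ − sin φ₁ sin φ₂ ) = atan2(0.235413, 0.108770) = 65.20°.
λ₂ = λ₁ + Δλ = -43.70°.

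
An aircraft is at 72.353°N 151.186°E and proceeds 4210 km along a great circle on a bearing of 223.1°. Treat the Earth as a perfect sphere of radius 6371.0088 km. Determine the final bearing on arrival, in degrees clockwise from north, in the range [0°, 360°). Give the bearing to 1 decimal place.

Central angle δ = d/R = 0.660806 rad.
With φ₁ = 72.353° = 1.262798 rad and θ = 223.1° = 3.893830 rad:
sin φ₂ = sin φ₁ cos δ + cos φ₁ sin δ cos θ = (0.952942)(0.789498) + (0.303152)(0.613753)(-0.730162) = 0.616492
φ₂ = asin(0.616492) = 0.664279 rad = 38.060°.
Δλ = atan2( sin θ sin δ cos φ₁ , cos δ − sin φ₁ sin φ₂ ) = atan2(-0.127130, 0.202017) = -0.561689 rad = -32.182°.
λ₂ = 151.186° + -32.182° = 119.004°.
The forward bearing on arrival equals the back-azimuth from the destination plus 180°.
Back-azimuth from P₂ (38.1°, 119.0°) to P₁ (72.4°, 151.2°), with Δλ' = λ₁ − λ₂ = 32.2°: atan2( sin Δλ' cos φ₁ , cos φ₂ sin φ₁ − sin φ₂ cos φ₁ cos Δλ' ) = 15.3°.
Final bearing = (15.3° + 180°) mod 360° = 195.3°.

final bearing 195.3°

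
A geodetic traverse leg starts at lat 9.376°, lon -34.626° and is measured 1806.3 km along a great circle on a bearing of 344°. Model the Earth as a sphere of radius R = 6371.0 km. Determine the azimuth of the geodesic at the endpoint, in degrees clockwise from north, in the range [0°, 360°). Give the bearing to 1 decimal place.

Central angle δ = d/R = 0.283519 rad.
Start latitude φ₁ = 0.163642 rad; initial bearing θ = 6.003933 rad.
sin φ₂ = sin φ₁ cos δ + cos φ₁ sin δ cos θ = (0.162913)(0.960077) + (0.986640)(0.279736)(0.961262) = 0.421716
φ₂ = asin(0.421716) = 0.435337 rad = 24.943°.
For the longitude increment, Δλ = atan2( sin θ sin δ cos φ₁, cos δ − sin φ₁ sin φ₂ ) = atan2(-0.076076, 0.891374) = -4.878°.
λ₂ = -34.626° + -4.878° = -39.504°.
The forward bearing on arrival equals the back-azimuth from the destination plus 180°.
Back-azimuth from P₂ (24.9°, -39.5°) to P₁ (9.4°, -34.6°), with Δλ' = λ₁ − λ₂ = 4.9°: atan2( sin Δλ' cos φ₁ , cos φ₂ sin φ₁ − sin φ₂ cos φ₁ cos Δλ' ) = 162.5°.
Final bearing = (162.5° + 180°) mod 360° = 342.5°.

final bearing 342.5°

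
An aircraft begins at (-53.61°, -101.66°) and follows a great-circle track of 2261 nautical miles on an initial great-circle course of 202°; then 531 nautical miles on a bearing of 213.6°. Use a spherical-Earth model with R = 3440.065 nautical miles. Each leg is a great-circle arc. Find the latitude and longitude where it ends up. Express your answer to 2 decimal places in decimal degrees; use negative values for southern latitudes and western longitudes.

Apply the spherical direct solution leg by leg, carrying full precision between legs.
Leg 1: from (-53.61°, -101.66°), δ = 2261/3440.065 = 0.657255 rad, θ = 202° → φ = -76.75°, λ = 171.76°.
Leg 2: from (-76.75°, 171.76°), δ = 531/3440.065 = 0.154358 rad, θ = 213.6° → φ = -82.37°, λ = 131.90°.

latitude -82.37°, longitude 131.90°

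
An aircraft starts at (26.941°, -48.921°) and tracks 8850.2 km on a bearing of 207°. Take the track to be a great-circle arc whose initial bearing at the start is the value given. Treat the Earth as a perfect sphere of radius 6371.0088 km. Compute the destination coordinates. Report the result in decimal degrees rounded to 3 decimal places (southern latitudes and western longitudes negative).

The arc subtends δ = 8850.2/6371.0088 = 1.389136 rad at the centre.
With φ₁ = 26.941° = 0.470209 rad and θ = 207° = 3.612832 rad:
Applying the spherical law of cosines for sides, sin φ₂ = sin φ₁ cos δ + cos φ₁ sin δ cos θ = -0.699385, so φ₂ = -44.378°.
Then Δλ = atan2(-0.398061, 0.497535) = -0.674781 rad, from sin θ sin δ cos φ₁ over cos δ − sin φ₁ sin φ₂.
Hence λ₂ = -48.921° + -38.662° = -87.583°.

latitude -44.378°, longitude -87.583°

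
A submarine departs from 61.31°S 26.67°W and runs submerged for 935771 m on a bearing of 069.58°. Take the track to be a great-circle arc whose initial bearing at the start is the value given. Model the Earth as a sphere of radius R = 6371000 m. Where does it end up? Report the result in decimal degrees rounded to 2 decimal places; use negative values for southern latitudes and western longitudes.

Angular distance δ = d/R = 935771 / 6371000 = 0.146880 rad.
Converting: φ₁ = -1.070061 rad, θ = 1.214400 rad.
Destination latitude: φ₂ = arcsin( sin φ₁ cos δ + cos φ₁ sin δ cos θ ) = arcsin(-0.843271) = -57.49°.
For the longitude increment, Δλ = atan2( sin θ sin δ cos φ₁, cos δ − sin φ₁ sin φ₂ ) = atan2(0.065844, 0.249490) = 14.78°.
λ₂ = -26.67° + 14.78° = -11.89°.

latitude -57.49°, longitude -11.89°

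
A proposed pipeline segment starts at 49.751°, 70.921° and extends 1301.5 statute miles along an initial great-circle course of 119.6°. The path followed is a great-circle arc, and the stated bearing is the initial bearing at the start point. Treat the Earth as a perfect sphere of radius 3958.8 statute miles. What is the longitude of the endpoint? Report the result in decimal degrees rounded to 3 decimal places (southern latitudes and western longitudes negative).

Central angle δ = d/R = 0.328761 rad.
With φ₁ = 49.751° = 0.868319 rad and θ = 119.6° = 2.087414 rad:
Destination latitude: φ₂ = arcsin( sin φ₁ cos δ + cos φ₁ sin δ cos θ ) = arcsin(0.619325) = 38.267°.
Δλ = atan2( sin θ sin δ cos φ₁ , cos δ − sin φ₁ sin φ₂ ) = atan2(0.181386, 0.473747) = 0.365656 rad = 20.951°.
Hence λ₂ = 70.921° + 20.951° = 91.872°.

longitude 91.872°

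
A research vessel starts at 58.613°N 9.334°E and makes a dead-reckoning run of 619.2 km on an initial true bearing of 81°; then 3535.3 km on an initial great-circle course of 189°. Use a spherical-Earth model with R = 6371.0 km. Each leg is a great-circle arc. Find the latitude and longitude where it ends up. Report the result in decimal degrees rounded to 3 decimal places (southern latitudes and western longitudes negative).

Apply the spherical direct solution leg by leg, carrying full precision between legs.
Leg 1: from (58.613°, 9.334°), δ = 619.2/6371 = 0.097190 rad, θ = 81° → φ = 59.042°, λ = 20.072°.
Leg 2: from (59.042°, 20.072°), δ = 3535.3/6371 = 0.554905 rad, θ = 189° → φ = 27.464°, λ = 14.742°.

latitude 27.464°, longitude 14.742°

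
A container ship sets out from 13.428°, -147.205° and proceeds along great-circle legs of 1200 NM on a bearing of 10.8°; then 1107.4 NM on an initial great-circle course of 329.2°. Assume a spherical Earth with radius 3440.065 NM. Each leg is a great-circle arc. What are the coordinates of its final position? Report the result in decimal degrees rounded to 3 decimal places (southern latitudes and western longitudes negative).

Apply the spherical direct solution leg by leg, carrying full precision between legs.
Leg 1: from (13.428°, -147.205°), δ = 1200/3440.065 = 0.348831 rad, θ = 10.8° → φ = 33.011°, λ = -142.825°.
Leg 2: from (33.011°, -142.825°), δ = 1107.4/3440.065 = 0.321913 rad, θ = 329.2° → φ = 48.134°, λ = -156.873°.

latitude 48.134°, longitude -156.873°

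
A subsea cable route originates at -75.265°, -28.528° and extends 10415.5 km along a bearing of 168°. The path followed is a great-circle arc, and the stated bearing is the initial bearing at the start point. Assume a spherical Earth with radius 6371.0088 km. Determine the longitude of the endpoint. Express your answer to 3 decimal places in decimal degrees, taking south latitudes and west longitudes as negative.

Angular distance δ = d/R = 10415.5 / 6371.0088 = 1.634827 rad.
With φ₁ = -75.265° = -1.313622 rad and θ = 168° = 2.932153 rad:
Applying the spherical law of cosines for sides, sin φ₂ = sin φ₁ cos δ + cos φ₁ sin δ cos θ = -0.186398, so φ₂ = -10.743°.
For the longitude increment, Δλ = atan2( sin θ sin δ cos φ₁, cos δ − sin φ₁ sin φ₂ ) = atan2(0.052774, -0.244255) = 167.808°.
Hence λ₂ = -28.528° + 167.808° = 139.280°.

longitude 139.280°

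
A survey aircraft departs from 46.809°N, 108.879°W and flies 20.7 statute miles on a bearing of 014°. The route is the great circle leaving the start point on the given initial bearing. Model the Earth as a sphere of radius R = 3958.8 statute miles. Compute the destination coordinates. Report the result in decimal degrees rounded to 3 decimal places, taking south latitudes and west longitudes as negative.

Angular distance δ = d/R = 20.7 / 3958.8 = 0.005229 rad.
Start latitude φ₁ = 0.816971 rad; initial bearing θ = 0.244346 rad.
Applying the spherical law of cosines for sides, sin φ₂ = sin φ₁ cos δ + cos φ₁ sin δ cos θ = 0.732539, so φ₂ = 47.100°.
Then Δλ = atan2(0.000866, 0.465910) = 0.001858 rad, from sin θ sin δ cos φ₁ over cos δ − sin φ₁ sin φ₂.
λ₂ = λ₁ + Δλ = -108.773°.

latitude 47.100°, longitude -108.773°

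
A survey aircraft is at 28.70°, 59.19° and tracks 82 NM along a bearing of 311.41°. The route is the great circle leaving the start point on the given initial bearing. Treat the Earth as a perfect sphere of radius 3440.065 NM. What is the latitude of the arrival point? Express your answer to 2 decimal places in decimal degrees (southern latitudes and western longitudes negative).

Central angle δ = d/R = 0.023837 rad.
Converting: φ₁ = 0.500909 rad, θ = 5.435130 rad.
sin φ₂ = sin φ₁ cos δ + cos φ₁ sin δ cos θ = (0.480223)(0.999716) + (0.877146)(0.023835)(0.661443) = 0.493915
φ₂ = asin(0.493915) = 0.516587 rad = 29.60°.
For the longitude increment, Δλ = atan2( sin θ sin δ cos φ₁, cos δ − sin φ₁ sin φ₂ ) = atan2(-0.015680, 0.762526) = -1.18°.
λ₂ = 59.19° + -1.18° = 58.01°.

latitude 29.60°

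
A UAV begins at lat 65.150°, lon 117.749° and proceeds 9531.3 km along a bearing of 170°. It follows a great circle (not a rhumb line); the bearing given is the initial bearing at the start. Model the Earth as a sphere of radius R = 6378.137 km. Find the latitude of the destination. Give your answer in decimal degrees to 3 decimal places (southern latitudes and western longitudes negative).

latitude -20.082°

Central angle δ = d/R = 1.494371 rad.
Converting: φ₁ = 1.137082 rad, θ = 2.967060 rad.
Destination latitude: φ₂ = arcsin( sin φ₁ cos δ + cos φ₁ sin δ cos θ ) = arcsin(-0.343369) = -20.082°.
For the longitude increment, Δλ = atan2( sin θ sin δ cos φ₁, cos δ − sin φ₁ sin φ₂ ) = atan2(0.072762, 0.387929) = 10.623°.
λ₂ = λ₁ + Δλ = 128.372°.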